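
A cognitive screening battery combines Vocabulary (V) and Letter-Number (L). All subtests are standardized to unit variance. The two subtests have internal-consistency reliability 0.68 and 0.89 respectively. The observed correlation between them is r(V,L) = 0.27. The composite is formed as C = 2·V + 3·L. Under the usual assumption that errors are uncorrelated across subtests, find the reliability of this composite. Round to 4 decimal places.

0.8602

Var(C) = 2² + 3² + 2·[6·0.27] = 13 + 3.24 = 16.24.
With uncorrelated errors the cross-covariances are all true-score covariance, so they carry over unchanged; only the diagonal terms shrink to ρᵢσᵢ².
True-score variance = [2²·0.68 + 3²·0.89] + 3.24 = 10.73 + 3.24 = 13.97.
Reliability = 13.97 / 16.24 = 0.8602.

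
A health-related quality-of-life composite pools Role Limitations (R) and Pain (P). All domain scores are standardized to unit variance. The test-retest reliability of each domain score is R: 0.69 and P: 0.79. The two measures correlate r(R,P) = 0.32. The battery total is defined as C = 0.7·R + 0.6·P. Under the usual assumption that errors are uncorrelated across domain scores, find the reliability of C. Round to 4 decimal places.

0.7967

Var(C) = 0.7² + 0.6² + 2·[0.42·0.32] = 0.85 + 0.2688 = 1.1188.
Under uncorrelated errors the observed covariances equal the true-score covariances, so only the own-variance terms attenuate.
True-score variance = [0.7²·0.69 + 0.6²·0.79] + 0.2688 = 0.6225 + 0.2688 = 0.8913.
Reliability = 0.8913 / 1.1188 = 0.7967.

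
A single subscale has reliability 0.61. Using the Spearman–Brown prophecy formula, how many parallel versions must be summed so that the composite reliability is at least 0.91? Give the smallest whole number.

k ≥ ρ*(1−ρ₁)/(ρ₁(1−ρ*)) = 0.91·0.39 / (0.61·0.09) = 6.464.
Smallest integer k = 7.

7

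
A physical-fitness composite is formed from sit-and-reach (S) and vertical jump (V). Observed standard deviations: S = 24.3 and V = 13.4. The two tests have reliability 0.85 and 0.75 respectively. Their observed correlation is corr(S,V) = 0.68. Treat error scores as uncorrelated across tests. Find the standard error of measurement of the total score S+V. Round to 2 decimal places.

11.55

Var(total) = 770.05 + 442.843 = 1212.89.
True-score variance = 636.587 + 442.843 = 1079.43, so reliability = 0.8900.
Error variance = 1212.89 − 1079.43 = 133.463; SEM = √133.463 = 11.55.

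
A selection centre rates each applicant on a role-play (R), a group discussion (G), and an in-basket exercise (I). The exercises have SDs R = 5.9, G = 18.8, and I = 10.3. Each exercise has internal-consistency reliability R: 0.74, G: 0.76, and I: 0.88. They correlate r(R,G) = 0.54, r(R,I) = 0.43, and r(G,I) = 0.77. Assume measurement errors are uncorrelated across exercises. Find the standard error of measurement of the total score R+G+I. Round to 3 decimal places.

Var(total) = 494.34 + 470.261 = 964.601.
True-score variance = 387.733 + 470.261 = 857.994, so reliability = 0.8895.
Error variance = 964.601 − 857.994 = 106.607; SEM = √106.607 = 10.325.

10.325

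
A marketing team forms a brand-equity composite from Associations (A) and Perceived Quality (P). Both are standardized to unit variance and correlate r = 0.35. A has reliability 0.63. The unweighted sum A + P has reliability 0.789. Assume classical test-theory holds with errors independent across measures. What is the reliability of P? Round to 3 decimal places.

0.800

Var(A+P) = 2 + 2·0.35 = 2.700.
True-score variance = ρ_A + ρ_P + 2·0.35, so 0.789 = (0.63 + ρ_P + 0.70) / 2.700.
ρ_P = 0.789·2.700 − 0.63 − 0.70 = 0.800.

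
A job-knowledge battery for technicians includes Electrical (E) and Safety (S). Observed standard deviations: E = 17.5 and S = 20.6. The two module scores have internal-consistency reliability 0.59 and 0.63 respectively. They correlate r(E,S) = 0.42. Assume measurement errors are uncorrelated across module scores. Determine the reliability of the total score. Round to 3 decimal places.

0.727

Var(E+S) = 17.5² + 20.6² + 2·[17.5·20.6·0.42] = 730.61 + 302.82 = 1033.43.
Because errors are independent across components, Cov(Tᵢ,Tⱼ) = Cov(Xᵢ,Xⱼ); the off-diagonal part of the true-score variance is the same as above.
True-score variance = [17.5²·0.59 + 20.6²·0.63] + 302.82 = 448.034 + 302.82 = 750.854.
Reliability = 750.854 / 1033.43 = 0.727.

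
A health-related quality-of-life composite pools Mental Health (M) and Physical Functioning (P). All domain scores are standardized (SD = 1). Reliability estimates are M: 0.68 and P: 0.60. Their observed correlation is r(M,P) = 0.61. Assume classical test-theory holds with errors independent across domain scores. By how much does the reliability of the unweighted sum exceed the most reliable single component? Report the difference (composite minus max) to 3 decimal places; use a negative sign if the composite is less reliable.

Var(sum) = 2 + 1.22 = 3.22; true-score variance = 1.28 + 1.22 = 2.5; composite reliability = 0.7764.
Max component reliability = 0.6800.
Difference = 0.7764 − 0.6800 = 0.096.

0.096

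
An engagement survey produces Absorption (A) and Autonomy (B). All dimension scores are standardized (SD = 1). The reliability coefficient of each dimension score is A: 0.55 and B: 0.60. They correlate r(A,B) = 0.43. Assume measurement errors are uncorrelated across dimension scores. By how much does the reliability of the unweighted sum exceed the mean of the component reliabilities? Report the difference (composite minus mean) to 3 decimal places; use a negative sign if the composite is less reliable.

0.128

Var(sum) = 2 + 0.86 = 2.86; true-score variance = 1.15 + 0.86 = 2.01; composite reliability = 0.7028.
Mean component reliability = 0.5750.
Difference = 0.7028 − 0.5750 = 0.128.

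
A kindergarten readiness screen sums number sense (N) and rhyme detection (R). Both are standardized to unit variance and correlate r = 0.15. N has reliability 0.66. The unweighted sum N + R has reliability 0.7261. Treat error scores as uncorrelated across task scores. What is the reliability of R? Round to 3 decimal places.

Var(N+R) = 2 + 2·0.15 = 2.300.
True-score variance = ρ_N + ρ_R + 2·0.15, so 0.7261 = (0.66 + ρ_R + 0.30) / 2.300.
ρ_R = 0.7261·2.300 − 0.66 − 0.30 = 0.710.

0.710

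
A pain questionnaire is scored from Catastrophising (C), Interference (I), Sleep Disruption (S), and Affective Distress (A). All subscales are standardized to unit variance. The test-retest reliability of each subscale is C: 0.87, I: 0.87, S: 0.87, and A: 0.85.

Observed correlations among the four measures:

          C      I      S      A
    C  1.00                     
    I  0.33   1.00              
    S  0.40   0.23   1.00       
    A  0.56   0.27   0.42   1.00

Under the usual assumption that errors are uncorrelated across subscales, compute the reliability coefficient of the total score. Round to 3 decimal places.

Var(C+I+S+A) = 4 + 2·[0.33 + 0.40 + 0.56 + 0.23 + 0.27 + 0.42] = 4 + 4.42 = 8.42.
With uncorrelated errors the cross-covariances are all true-score covariance, so they carry over unchanged; only the diagonal terms shrink to ρᵢσᵢ².
True-score variance = [0.87 + 0.87 + 0.87 + 0.85] + 4.42 = 3.46 + 4.42 = 7.88.
Reliability = 7.88 / 8.42 = 0.936.

0.936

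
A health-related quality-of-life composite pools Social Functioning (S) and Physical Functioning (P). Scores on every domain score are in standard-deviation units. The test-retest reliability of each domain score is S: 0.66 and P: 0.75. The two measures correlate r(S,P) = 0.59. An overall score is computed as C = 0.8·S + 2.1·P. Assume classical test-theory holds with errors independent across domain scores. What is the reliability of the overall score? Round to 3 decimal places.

0.812

Var(C) = 0.8² + 2.1² + 2·[1.68·0.59] = 5.05 + 1.9824 = 7.0324.
Because errors are independent across components, Cov(Tᵢ,Tⱼ) = Cov(Xᵢ,Xⱼ); the off-diagonal part of the true-score variance is the same as above.
True-score variance = [0.8²·0.66 + 2.1²·0.75] + 1.9824 = 3.7299 + 1.9824 = 5.7123.
Reliability = 5.7123 / 7.0324 = 0.812.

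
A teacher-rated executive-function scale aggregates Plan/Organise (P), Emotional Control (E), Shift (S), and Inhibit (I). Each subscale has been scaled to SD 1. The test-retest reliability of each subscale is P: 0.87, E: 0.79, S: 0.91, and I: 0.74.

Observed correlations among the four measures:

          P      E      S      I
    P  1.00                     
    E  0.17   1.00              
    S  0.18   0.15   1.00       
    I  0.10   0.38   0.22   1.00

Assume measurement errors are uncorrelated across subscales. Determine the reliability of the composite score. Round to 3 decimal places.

Var(P+E+S+I) = 4 + 2·[0.17 + 0.18 + 0.10 + 0.15 + 0.38 + 0.22] = 4 + 2.4 = 6.4.
Because errors are independent across components, Cov(Tᵢ,Tⱼ) = Cov(Xᵢ,Xⱼ); the off-diagonal part of the true-score variance is the same as above.
True-score variance = [0.87 + 0.79 + 0.91 + 0.74] + 2.4 = 3.31 + 2.4 = 5.71.
Reliability = 5.71 / 6.4 = 0.892.

0.892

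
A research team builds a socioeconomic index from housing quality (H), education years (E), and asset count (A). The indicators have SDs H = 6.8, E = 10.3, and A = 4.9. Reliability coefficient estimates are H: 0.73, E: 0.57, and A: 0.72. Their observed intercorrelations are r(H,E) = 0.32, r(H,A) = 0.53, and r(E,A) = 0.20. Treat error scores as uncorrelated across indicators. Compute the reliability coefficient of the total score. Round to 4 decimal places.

0.7657

Var(H+E+A) = 6.8² + 10.3² + 4.9² + 2·[6.8·10.3·0.32 + 6.8·4.9·0.53 + 10.3·4.9·0.20] = 176.34 + 100.333 = 276.673.
With uncorrelated errors the cross-covariances are all true-score covariance, so they carry over unchanged; only the diagonal terms shrink to ρᵢσᵢ².
True-score variance = [6.8²·0.73 + 10.3²·0.57 + 4.9²·0.72] + 100.333 = 111.514 + 100.333 = 211.846.
Reliability = 211.846 / 276.673 = 0.7657.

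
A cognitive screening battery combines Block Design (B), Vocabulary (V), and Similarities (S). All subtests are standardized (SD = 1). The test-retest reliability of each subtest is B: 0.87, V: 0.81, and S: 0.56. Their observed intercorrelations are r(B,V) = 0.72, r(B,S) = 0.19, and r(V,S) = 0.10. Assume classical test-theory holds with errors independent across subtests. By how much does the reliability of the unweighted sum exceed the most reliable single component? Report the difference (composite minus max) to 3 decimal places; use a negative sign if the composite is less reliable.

Var(sum) = 3 + 2.02 = 5.02; true-score variance = 2.24 + 2.02 = 4.26; composite reliability = 0.8486.
Max component reliability = 0.8700.
Difference = 0.8486 − 0.8700 = -0.021.

-0.021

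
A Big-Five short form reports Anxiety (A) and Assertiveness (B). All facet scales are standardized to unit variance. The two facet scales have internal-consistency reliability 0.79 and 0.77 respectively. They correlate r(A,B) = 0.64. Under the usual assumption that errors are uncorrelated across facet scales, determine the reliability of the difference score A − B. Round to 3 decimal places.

Var(A−B) = 1 + 1 − 2·0.64 = 2 − 1.28 = 0.72.
With uncorrelated errors the cross-covariances are all true-score covariance, so they carry over unchanged; only the diagonal terms shrink to ρᵢσᵢ².
True-score variance = [0.79 + 0.77] − 1.28 = 1.56 − 1.28 = 0.28.
Reliability = 0.28 / 0.72 = 0.389.

0.389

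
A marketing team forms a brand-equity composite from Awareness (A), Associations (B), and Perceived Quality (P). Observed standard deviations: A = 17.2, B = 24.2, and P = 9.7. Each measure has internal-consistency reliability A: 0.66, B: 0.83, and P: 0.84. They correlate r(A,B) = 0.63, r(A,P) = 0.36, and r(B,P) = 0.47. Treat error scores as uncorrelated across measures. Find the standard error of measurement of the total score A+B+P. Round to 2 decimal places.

14.67

Var(total) = 975.57 + 865.243 = 1840.81.
True-score variance = 760.371 + 865.243 = 1625.61, so reliability = 0.8831.
Error variance = 1840.81 − 1625.61 = 215.199; SEM = √215.199 = 14.67.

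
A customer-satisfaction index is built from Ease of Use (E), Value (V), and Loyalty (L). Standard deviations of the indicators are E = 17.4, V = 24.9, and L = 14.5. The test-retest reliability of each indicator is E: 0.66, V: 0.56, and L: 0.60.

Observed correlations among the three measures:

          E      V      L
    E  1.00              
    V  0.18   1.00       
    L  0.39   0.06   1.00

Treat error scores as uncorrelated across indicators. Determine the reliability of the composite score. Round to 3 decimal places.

Var(E+V+L) = 17.4² + 24.9² + 14.5² + 2·[17.4·24.9·0.18 + 17.4·14.5·0.39 + 24.9·14.5·0.06] = 1133.02 + 396.094 = 1529.11.
Because errors are independent across components, Cov(Tᵢ,Tⱼ) = Cov(Xᵢ,Xⱼ); the off-diagonal part of the true-score variance is the same as above.
True-score variance = [17.4²·0.66 + 24.9²·0.56 + 14.5²·0.60] + 396.094 = 673.177 + 396.094 = 1069.27.
Reliability = 1069.27 / 1529.11 = 0.699.

0.699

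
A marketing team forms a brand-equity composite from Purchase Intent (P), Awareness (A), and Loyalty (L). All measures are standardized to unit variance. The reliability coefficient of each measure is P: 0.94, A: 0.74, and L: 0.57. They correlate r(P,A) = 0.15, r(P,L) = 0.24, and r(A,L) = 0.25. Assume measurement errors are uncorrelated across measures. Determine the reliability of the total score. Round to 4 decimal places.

Var(P+A+L) = 3 + 2·[0.15 + 0.24 + 0.25] = 3 + 1.28 = 4.28.
Under uncorrelated errors the observed covariances equal the true-score covariances, so only the own-variance terms attenuate.
True-score variance = [0.94 + 0.74 + 0.57] + 1.28 = 2.25 + 1.28 = 3.53.
Reliability = 3.53 / 4.28 = 0.8248.

0.8248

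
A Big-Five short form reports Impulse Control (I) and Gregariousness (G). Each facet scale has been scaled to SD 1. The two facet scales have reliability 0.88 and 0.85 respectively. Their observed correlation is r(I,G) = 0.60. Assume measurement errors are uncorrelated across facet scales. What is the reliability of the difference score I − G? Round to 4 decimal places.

0.6625

Var(I−G) = 1 + 1 − 2·0.60 = 2 − 1.2 = 0.8.
Because errors are independent across components, Cov(Tᵢ,Tⱼ) = Cov(Xᵢ,Xⱼ); the off-diagonal part of the true-score variance is the same as above.
True-score variance = [0.88 + 0.85] − 1.2 = 1.73 − 1.2 = 0.53.
Reliability = 0.53 / 0.8 = 0.6625.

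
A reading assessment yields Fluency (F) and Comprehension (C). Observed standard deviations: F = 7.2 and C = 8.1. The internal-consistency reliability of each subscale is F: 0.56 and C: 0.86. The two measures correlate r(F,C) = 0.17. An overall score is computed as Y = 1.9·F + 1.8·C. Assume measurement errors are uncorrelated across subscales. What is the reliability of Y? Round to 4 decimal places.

0.7602

Var(Y) = 1.9²·7.2² + 1.8²·8.1² + 2·[3.42·7.2·8.1·0.17] = 399.719 + 67.8145 = 467.533.
Under uncorrelated errors the observed covariances equal the true-score covariances, so only the own-variance terms attenuate.
True-score variance = [1.9²·7.2²·0.56 + 1.8²·8.1²·0.86] + 67.8145 = 287.615 + 67.8145 = 355.43.
Reliability = 355.43 / 467.533 = 0.7602.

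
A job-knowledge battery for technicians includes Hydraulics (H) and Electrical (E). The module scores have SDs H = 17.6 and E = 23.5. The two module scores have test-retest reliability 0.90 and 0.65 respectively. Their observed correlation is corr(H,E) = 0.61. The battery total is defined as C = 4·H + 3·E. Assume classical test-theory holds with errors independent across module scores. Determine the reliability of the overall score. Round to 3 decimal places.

Var(C) = 4²·17.6² + 3²·23.5² + 2·[12·17.6·23.5·0.61] = 9926.41 + 6055.1 = 15981.5.
With uncorrelated errors the cross-covariances are all true-score covariance, so they carry over unchanged; only the diagonal terms shrink to ρᵢσᵢ².
True-score variance = [4²·17.6²·0.90 + 3²·23.5²·0.65] + 6055.1 = 7691.21 + 6055.1 = 13746.3.
Reliability = 13746.3 / 15981.5 = 0.860.

0.860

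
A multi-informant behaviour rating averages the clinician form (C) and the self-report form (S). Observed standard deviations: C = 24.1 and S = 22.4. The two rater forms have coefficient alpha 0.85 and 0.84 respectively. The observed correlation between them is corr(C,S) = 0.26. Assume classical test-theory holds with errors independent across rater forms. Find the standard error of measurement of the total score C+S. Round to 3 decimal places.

12.938

Var(total) = 1082.57 + 280.717 = 1363.29.
True-score variance = 915.167 + 280.717 = 1195.88, so reliability = 0.8772.
Error variance = 1363.29 − 1195.88 = 167.403; SEM = √167.403 = 12.938.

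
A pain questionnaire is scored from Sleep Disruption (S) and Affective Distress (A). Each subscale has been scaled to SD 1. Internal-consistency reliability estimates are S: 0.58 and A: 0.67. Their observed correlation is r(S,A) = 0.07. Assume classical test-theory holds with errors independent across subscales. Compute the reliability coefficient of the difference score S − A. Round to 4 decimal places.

0.5968

Var(S−A) = 1 + 1 − 2·0.07 = 2 − 0.14 = 1.86.
Under uncorrelated errors the observed covariances equal the true-score covariances, so only the own-variance terms attenuate.
True-score variance = [0.58 + 0.67] − 0.14 = 1.25 − 0.14 = 1.11.
Reliability = 1.11 / 1.86 = 0.5968.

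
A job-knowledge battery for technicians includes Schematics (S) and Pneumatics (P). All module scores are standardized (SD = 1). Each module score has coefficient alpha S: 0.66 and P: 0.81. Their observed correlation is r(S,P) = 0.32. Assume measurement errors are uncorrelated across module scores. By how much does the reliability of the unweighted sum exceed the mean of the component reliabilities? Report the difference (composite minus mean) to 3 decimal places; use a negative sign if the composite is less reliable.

0.064

Var(sum) = 2 + 0.64 = 2.64; true-score variance = 1.47 + 0.64 = 2.11; composite reliability = 0.7992.
Mean component reliability = 0.7350.
Difference = 0.7992 − 0.7350 = 0.064.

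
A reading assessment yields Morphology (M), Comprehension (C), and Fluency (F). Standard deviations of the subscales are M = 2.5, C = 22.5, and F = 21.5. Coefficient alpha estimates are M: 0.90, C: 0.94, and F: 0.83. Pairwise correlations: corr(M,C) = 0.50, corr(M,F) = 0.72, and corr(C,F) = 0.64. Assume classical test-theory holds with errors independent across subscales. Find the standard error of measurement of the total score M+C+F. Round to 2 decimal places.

10.47

Var(total) = 974.75 + 752.85 = 1727.6.
True-score variance = 865.168 + 752.85 = 1618.02, so reliability = 0.9366.
Error variance = 1727.6 − 1618.02 = 109.582; SEM = √109.582 = 10.47.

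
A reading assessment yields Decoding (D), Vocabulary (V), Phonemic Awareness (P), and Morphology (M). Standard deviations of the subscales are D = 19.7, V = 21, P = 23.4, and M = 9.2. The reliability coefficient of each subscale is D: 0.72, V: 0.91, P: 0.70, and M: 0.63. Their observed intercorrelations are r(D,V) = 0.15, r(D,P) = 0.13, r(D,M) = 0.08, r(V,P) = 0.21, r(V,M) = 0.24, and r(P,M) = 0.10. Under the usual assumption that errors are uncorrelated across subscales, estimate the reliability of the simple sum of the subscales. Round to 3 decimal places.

Var(D+V+P+M) = 19.7² + 21² + 23.4² + 9.2² + 2·[19.7·21·0.15 + 19.7·23.4·0.13 + 19.7·9.2·0.08 + 21·23.4·0.21 + 21·9.2·0.24 + 23.4·9.2·0.10] = 1461.29 + 615.143 = 2076.43.
With uncorrelated errors the cross-covariances are all true-score covariance, so they carry over unchanged; only the diagonal terms shrink to ρᵢσᵢ².
True-score variance = [19.7²·0.72 + 21²·0.91 + 23.4²·0.70 + 9.2²·0.63] + 615.143 = 1117.35 + 615.143 = 1732.49.
Reliability = 1732.49 / 2076.43 = 0.834.

0.834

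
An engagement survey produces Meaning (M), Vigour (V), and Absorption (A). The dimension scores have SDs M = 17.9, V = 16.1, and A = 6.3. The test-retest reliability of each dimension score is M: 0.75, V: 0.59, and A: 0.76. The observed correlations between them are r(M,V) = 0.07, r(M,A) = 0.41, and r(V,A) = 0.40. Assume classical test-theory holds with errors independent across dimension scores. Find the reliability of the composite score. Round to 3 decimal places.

Var(M+V+A) = 17.9² + 16.1² + 6.3² + 2·[17.9·16.1·0.07 + 17.9·6.3·0.41 + 16.1·6.3·0.40] = 619.31 + 213.962 = 833.272.
Because errors are independent across components, Cov(Tᵢ,Tⱼ) = Cov(Xᵢ,Xⱼ); the off-diagonal part of the true-score variance is the same as above.
True-score variance = [17.9²·0.75 + 16.1²·0.59 + 6.3²·0.76] + 213.962 = 423.406 + 213.962 = 637.368.
Reliability = 637.368 / 833.272 = 0.765.

0.765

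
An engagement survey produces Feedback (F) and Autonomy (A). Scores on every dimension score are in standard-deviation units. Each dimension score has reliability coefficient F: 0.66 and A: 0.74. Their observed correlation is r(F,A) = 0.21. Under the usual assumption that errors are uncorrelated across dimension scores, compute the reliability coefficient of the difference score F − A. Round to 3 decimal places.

Var(F−A) = 1 + 1 − 2·0.21 = 2 − 0.42 = 1.58.
Under uncorrelated errors the observed covariances equal the true-score covariances, so only the own-variance terms attenuate.
True-score variance = [0.66 + 0.74] − 0.42 = 1.4 − 0.42 = 0.98.
Reliability = 0.98 / 1.58 = 0.620.

0.620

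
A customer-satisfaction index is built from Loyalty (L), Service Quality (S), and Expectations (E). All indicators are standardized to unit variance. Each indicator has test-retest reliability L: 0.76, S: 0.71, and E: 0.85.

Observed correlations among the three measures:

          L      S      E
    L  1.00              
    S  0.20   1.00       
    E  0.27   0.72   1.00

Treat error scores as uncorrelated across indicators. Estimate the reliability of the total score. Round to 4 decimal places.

Var(L+S+E) = 3 + 2·[0.20 + 0.27 + 0.72] = 3 + 2.38 = 5.38.
Because errors are independent across components, Cov(Tᵢ,Tⱼ) = Cov(Xᵢ,Xⱼ); the off-diagonal part of the true-score variance is the same as above.
True-score variance = [0.76 + 0.71 + 0.85] + 2.38 = 2.32 + 2.38 = 4.7.
Reliability = 4.7 / 5.38 = 0.8736.

0.8736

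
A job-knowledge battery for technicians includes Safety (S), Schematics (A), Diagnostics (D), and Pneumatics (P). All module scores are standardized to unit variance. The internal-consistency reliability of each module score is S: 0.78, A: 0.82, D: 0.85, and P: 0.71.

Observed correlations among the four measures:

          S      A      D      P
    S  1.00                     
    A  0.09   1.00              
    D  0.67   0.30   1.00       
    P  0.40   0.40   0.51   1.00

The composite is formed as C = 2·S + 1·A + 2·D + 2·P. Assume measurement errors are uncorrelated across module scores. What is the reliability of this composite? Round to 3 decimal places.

0.902

Var(C) = 2² + 1 + 2² + 2² + 2·[2·0.09 + 4·0.67 + 4·0.40 + 2·0.30 + 2·0.40 + 4·0.51] = 13 + 15.8 = 28.8.
Because errors are independent across components, Cov(Tᵢ,Tⱼ) = Cov(Xᵢ,Xⱼ); the off-diagonal part of the true-score variance is the same as above.
True-score variance = [2²·0.78 + 0.82 + 2²·0.85 + 2²·0.71] + 15.8 = 10.18 + 15.8 = 25.98.
Reliability = 25.98 / 28.8 = 0.902.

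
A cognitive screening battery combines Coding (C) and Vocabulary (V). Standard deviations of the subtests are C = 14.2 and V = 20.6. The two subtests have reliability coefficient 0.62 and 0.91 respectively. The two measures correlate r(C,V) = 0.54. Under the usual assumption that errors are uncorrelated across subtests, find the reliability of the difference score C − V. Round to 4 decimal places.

Var(C−V) = 14.2² + 20.6² − 2·14.2·20.6·0.54 = 626 − 315.922 = 310.078.
With uncorrelated errors the cross-covariances are all true-score covariance, so they carry over unchanged; only the diagonal terms shrink to ρᵢσᵢ².
True-score variance = [14.2²·0.62 + 20.6²·0.91] − 315.922 = 511.184 − 315.922 = 195.263.
Reliability = 195.263 / 310.078 = 0.6297.

0.6297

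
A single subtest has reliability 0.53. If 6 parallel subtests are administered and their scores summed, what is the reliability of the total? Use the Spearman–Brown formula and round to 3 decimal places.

0.871

ρ_k = kρ / (1 + (k−1)ρ) = 6·0.53 / (1 + 5·0.53) = 3.180 / 3.650 = 0.871.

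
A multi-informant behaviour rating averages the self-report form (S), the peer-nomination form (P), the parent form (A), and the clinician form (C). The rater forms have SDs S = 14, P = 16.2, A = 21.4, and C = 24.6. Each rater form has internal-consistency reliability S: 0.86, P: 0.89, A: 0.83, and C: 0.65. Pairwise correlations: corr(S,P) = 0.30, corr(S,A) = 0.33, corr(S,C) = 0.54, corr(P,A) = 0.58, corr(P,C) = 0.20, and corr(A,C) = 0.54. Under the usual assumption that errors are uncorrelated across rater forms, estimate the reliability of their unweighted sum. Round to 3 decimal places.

Var(S+P+A+C) = 14² + 16.2² + 21.4² + 24.6² + 2·[14·16.2·0.30 + 14·21.4·0.33 + 14·24.6·0.54 + 16.2·21.4·0.58 + 16.2·24.6·0.20 + 21.4·24.6·0.54] = 1521.56 + 1835.88 = 3357.44.
Under uncorrelated errors the observed covariances equal the true-score covariances, so only the own-variance terms attenuate.
True-score variance = [14²·0.86 + 16.2²·0.89 + 21.4²·0.83 + 24.6²·0.65] + 1835.88 = 1175.59 + 1835.88 = 3011.47.
Reliability = 3011.47 / 3357.44 = 0.897.

0.897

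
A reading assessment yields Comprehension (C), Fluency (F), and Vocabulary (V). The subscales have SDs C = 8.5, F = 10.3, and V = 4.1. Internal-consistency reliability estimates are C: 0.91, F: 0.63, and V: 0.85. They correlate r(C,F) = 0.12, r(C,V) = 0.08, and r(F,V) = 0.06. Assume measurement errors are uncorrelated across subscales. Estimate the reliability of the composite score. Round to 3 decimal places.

Var(C+F+V) = 8.5² + 10.3² + 4.1² + 2·[8.5·10.3·0.12 + 8.5·4.1·0.08 + 10.3·4.1·0.06] = 195.15 + 31.6556 = 226.806.
With uncorrelated errors the cross-covariances are all true-score covariance, so they carry over unchanged; only the diagonal terms shrink to ρᵢσᵢ².
True-score variance = [8.5²·0.91 + 10.3²·0.63 + 4.1²·0.85] + 31.6556 = 146.873 + 31.6556 = 178.528.
Reliability = 178.528 / 226.806 = 0.787.

0.787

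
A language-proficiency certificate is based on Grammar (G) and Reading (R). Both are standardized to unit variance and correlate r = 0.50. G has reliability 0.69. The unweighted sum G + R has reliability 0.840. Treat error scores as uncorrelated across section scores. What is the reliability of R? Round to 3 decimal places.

0.830

Var(G+R) = 2 + 2·0.50 = 3.000.
True-score variance = ρ_G + ρ_R + 2·0.50, so 0.840 = (0.69 + ρ_R + 1.00) / 3.000.
ρ_R = 0.840·3.000 − 0.69 − 1.00 = 0.830.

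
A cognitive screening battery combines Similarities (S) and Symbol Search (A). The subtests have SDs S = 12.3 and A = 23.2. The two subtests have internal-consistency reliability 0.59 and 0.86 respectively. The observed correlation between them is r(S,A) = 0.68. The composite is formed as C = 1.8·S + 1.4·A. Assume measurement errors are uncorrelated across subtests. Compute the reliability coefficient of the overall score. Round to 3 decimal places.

0.862

Var(C) = 1.8²·12.3² + 1.4²·23.2² + 2·[2.52·12.3·23.2·0.68] = 1545.13 + 977.986 = 2523.12.
Because errors are independent across components, Cov(Tᵢ,Tⱼ) = Cov(Xᵢ,Xⱼ); the off-diagonal part of the true-score variance is the same as above.
True-score variance = [1.8²·12.3²·0.59 + 1.4²·23.2²·0.86] + 977.986 = 1196.46 + 977.986 = 2174.45.
Reliability = 2174.45 / 2523.12 = 0.862.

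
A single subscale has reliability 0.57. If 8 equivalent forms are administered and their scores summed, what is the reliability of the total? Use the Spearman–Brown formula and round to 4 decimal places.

ρ_k = kρ / (1 + (k−1)ρ) = 8·0.57 / (1 + 7·0.57) = 4.560 / 4.990 = 0.9138.

0.9138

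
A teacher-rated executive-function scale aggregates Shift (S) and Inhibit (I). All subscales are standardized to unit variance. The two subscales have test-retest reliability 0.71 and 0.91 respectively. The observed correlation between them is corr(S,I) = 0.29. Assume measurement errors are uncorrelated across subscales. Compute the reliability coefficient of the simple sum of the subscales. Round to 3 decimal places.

0.853

Var(S+I) = 2 + 2·[0.29] = 2 + 0.58 = 2.58.
With uncorrelated errors the cross-covariances are all true-score covariance, so they carry over unchanged; only the diagonal terms shrink to ρᵢσᵢ².
True-score variance = [0.71 + 0.91] + 0.58 = 1.62 + 0.58 = 2.2.
Reliability = 2.2 / 2.58 = 0.853.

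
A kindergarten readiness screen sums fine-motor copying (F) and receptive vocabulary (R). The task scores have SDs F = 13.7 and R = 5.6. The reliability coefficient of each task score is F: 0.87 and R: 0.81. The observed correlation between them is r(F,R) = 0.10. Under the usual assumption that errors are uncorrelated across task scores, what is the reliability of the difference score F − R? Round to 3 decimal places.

0.851

Var(F−R) = 13.7² + 5.6² − 2·13.7·5.6·0.10 = 219.05 − 15.344 = 203.706.
With uncorrelated errors the cross-covariances are all true-score covariance, so they carry over unchanged; only the diagonal terms shrink to ρᵢσᵢ².
True-score variance = [13.7²·0.87 + 5.6²·0.81] − 15.344 = 188.692 − 15.344 = 173.348.
Reliability = 173.348 / 203.706 = 0.851.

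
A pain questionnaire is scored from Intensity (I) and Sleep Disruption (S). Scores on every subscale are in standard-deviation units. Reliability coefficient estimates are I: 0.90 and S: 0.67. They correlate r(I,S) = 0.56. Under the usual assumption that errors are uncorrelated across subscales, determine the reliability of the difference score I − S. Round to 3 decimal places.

Var(I−S) = 1 + 1 − 2·0.56 = 2 − 1.12 = 0.88.
Because errors are independent across components, Cov(Tᵢ,Tⱼ) = Cov(Xᵢ,Xⱼ); the off-diagonal part of the true-score variance is the same as above.
True-score variance = [0.90 + 0.67] − 1.12 = 1.57 − 1.12 = 0.45.
Reliability = 0.45 / 0.88 = 0.511.

0.511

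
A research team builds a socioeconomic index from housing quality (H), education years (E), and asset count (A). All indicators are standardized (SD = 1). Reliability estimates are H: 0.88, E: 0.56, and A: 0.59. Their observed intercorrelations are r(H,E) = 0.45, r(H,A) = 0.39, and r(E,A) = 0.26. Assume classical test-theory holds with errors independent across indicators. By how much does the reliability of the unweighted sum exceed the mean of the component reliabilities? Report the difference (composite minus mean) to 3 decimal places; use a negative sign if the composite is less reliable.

Var(sum) = 3 + 2.2 = 5.2; true-score variance = 2.03 + 2.2 = 4.23; composite reliability = 0.8135.
Mean component reliability = 0.6767.
Difference = 0.8135 − 0.6767 = 0.137.

0.137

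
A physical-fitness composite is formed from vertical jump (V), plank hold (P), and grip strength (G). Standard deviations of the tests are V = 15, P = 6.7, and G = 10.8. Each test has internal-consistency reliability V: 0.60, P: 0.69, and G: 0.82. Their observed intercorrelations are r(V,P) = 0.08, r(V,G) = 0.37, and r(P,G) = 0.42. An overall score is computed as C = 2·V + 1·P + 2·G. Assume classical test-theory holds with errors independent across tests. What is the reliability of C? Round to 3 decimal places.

0.776

Var(C) = 2²·15² + 6.7² + 2²·10.8² + 2·[2·15·6.7·0.08 + 4·15·10.8·0.37 + 2·6.7·10.8·0.42] = 1411.45 + 633.245 = 2044.69.
Because errors are independent across components, Cov(Tᵢ,Tⱼ) = Cov(Xᵢ,Xⱼ); the off-diagonal part of the true-score variance is the same as above.
True-score variance = [2²·15²·0.60 + 6.7²·0.69 + 2²·10.8²·0.82] + 633.245 = 953.553 + 633.245 = 1586.8.
Reliability = 1586.8 / 2044.69 = 0.776.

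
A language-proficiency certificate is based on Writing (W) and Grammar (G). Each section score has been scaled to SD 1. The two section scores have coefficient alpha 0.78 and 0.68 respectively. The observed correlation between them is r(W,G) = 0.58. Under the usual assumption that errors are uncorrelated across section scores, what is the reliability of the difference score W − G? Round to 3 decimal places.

0.357

Var(W−G) = 1 + 1 − 2·0.58 = 2 − 1.16 = 0.84.
Under uncorrelated errors the observed covariances equal the true-score covariances, so only the own-variance terms attenuate.
True-score variance = [0.78 + 0.68] − 1.16 = 1.46 − 1.16 = 0.3.
Reliability = 0.3 / 0.84 = 0.357.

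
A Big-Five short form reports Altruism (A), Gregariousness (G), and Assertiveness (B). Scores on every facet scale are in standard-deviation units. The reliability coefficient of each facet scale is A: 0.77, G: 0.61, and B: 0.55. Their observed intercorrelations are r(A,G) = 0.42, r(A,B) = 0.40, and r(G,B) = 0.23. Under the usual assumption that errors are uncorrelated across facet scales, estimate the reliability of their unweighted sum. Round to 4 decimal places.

0.7902

Var(A+G+B) = 3 + 2·[0.42 + 0.40 + 0.23] = 3 + 2.1 = 5.1.
With uncorrelated errors the cross-covariances are all true-score covariance, so they carry over unchanged; only the diagonal terms shrink to ρᵢσᵢ².
True-score variance = [0.77 + 0.61 + 0.55] + 2.1 = 1.93 + 2.1 = 4.03.
Reliability = 4.03 / 5.1 = 0.7902.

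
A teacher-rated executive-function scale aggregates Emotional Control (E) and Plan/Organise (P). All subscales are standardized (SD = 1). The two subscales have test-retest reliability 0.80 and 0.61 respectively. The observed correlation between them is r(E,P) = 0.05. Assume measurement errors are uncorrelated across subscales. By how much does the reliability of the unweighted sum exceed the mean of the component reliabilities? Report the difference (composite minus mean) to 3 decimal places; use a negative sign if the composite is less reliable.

0.014

Var(sum) = 2 + 0.1 = 2.1; true-score variance = 1.41 + 0.1 = 1.51; composite reliability = 0.7190.
Mean component reliability = 0.7050.
Difference = 0.7190 − 0.7050 = 0.014.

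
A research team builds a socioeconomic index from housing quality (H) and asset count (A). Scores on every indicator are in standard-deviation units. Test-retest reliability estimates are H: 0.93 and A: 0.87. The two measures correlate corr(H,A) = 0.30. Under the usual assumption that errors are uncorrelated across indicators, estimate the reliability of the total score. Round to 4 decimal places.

Var(H+A) = 2 + 2·[0.30] = 2 + 0.6 = 2.6.
Because errors are independent across components, Cov(Tᵢ,Tⱼ) = Cov(Xᵢ,Xⱼ); the off-diagonal part of the true-score variance is the same as above.
True-score variance = [0.93 + 0.87] + 0.6 = 1.8 + 0.6 = 2.4.
Reliability = 2.4 / 2.6 = 0.9231.

0.9231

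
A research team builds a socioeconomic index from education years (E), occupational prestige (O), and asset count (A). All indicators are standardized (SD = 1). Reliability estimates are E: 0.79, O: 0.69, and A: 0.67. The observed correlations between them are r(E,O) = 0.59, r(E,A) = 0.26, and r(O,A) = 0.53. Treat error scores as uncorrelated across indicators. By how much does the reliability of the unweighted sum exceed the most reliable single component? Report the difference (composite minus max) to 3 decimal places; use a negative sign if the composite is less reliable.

Var(sum) = 3 + 2.76 = 5.76; true-score variance = 2.15 + 2.76 = 4.91; composite reliability = 0.8524.
Max component reliability = 0.7900.
Difference = 0.8524 − 0.7900 = 0.062.

0.062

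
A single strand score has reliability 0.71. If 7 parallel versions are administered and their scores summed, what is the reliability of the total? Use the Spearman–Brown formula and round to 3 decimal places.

0.945

ρ_k = kρ / (1 + (k−1)ρ) = 7·0.71 / (1 + 6·0.71) = 4.970 / 5.260 = 0.945.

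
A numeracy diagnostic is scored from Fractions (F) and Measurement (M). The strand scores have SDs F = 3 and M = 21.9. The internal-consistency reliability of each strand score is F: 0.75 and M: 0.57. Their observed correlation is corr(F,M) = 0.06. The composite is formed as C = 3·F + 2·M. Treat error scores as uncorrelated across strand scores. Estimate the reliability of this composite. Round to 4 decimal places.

Var(C) = 3²·3² + 2²·21.9² + 2·[6·3·21.9·0.06] = 1999.44 + 47.304 = 2046.74.
Under uncorrelated errors the observed covariances equal the true-score covariances, so only the own-variance terms attenuate.
True-score variance = [3²·3²·0.75 + 2²·21.9²·0.57] + 47.304 = 1154.26 + 47.304 = 1201.56.
Reliability = 1201.56 / 2046.74 = 0.5871.

0.5871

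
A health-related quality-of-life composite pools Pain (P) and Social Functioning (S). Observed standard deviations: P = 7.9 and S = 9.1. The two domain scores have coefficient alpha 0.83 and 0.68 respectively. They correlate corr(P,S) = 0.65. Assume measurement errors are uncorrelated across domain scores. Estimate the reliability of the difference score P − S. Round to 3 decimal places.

0.283

Var(P−S) = 7.9² + 9.1² − 2·7.9·9.1·0.65 = 145.22 − 93.457 = 51.763.
Because errors are independent across components, Cov(Tᵢ,Tⱼ) = Cov(Xᵢ,Xⱼ); the off-diagonal part of the true-score variance is the same as above.
True-score variance = [7.9²·0.83 + 9.1²·0.68] − 93.457 = 108.111 − 93.457 = 14.6541.
Reliability = 14.6541 / 51.763 = 0.283.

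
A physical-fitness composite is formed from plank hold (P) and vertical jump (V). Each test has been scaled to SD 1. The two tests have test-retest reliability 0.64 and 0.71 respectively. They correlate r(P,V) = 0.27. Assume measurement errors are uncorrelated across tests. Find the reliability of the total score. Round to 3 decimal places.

0.744

Var(P+V) = 2 + 2·[0.27] = 2 + 0.54 = 2.54.
Under uncorrelated errors the observed covariances equal the true-score covariances, so only the own-variance terms attenuate.
True-score variance = [0.64 + 0.71] + 0.54 = 1.35 + 0.54 = 1.89.
Reliability = 1.89 / 2.54 = 0.744.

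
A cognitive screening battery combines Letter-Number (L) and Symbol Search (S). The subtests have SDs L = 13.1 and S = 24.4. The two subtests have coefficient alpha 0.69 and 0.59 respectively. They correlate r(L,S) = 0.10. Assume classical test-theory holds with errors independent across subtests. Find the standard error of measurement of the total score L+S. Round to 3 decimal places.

Var(total) = 766.97 + 63.928 = 830.898.
True-score variance = 469.673 + 63.928 = 533.601, so reliability = 0.6422.
Error variance = 830.898 − 533.601 = 297.297; SEM = √297.297 = 17.242.

17.242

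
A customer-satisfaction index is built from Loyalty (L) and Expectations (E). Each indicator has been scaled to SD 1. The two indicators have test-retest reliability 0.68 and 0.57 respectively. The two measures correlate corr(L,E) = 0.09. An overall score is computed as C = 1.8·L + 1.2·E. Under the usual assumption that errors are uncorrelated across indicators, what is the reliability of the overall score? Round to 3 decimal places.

Var(C) = 1.8² + 1.2² + 2·[2.16·0.09] = 4.68 + 0.3888 = 5.0688.
With uncorrelated errors the cross-covariances are all true-score covariance, so they carry over unchanged; only the diagonal terms shrink to ρᵢσᵢ².
True-score variance = [1.8²·0.68 + 1.2²·0.57] + 0.3888 = 3.024 + 0.3888 = 3.4128.
Reliability = 3.4128 / 5.0688 = 0.673.

0.673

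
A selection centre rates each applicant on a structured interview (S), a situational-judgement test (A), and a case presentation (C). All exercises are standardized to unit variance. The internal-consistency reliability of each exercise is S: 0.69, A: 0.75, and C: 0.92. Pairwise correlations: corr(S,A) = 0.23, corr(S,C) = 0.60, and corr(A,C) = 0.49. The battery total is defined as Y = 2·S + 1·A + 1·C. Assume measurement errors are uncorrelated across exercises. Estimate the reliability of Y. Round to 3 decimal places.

Var(Y) = 2² + 1 + 1 + 2·[2·0.23 + 2·0.60 + 0.49] = 6 + 4.3 = 10.3.
Under uncorrelated errors the observed covariances equal the true-score covariances, so only the own-variance terms attenuate.
True-score variance = [2²·0.69 + 0.75 + 0.92] + 4.3 = 4.43 + 4.3 = 8.73.
Reliability = 8.73 / 10.3 = 0.848.

0.848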